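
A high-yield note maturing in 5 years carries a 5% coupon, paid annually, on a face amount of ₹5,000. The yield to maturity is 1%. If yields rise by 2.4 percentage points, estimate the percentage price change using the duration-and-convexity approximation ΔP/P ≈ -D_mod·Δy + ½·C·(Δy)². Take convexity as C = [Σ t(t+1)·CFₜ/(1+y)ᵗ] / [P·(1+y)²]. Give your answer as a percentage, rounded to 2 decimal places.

With y = 0.01:
  t   CF        PV=CF/(1+0.01)^t    t·PV        t(t+1)·PV
  1       250.00       247.5248       247.5248         495.0495
  2       250.00       245.0740       490.1480       1,470.4441
  3       250.00       242.6475       727.9426       2,911.7704
  4       250.00       240.2451       960.9803       4,804.9017
  5     5,250.00     4,995.1949    24,975.9743     149,855.8458
  Σ                  5,970.6862    27,402.5700     159,538.0115
P = 5,970.6862; D_Mac = 4.58952 yrs; D_mod = 4.54408 yrs; C = 26.19372.
Duration effect: -4.54408 × (+0.024) = -0.109058
Convexity effect: 0.5 × 26.19372 × (0.024)² = +0.0075438
ΔP/P ≈ -0.109058 + 0.0075438 = -0.101514 = -10.1514%.

-10.15%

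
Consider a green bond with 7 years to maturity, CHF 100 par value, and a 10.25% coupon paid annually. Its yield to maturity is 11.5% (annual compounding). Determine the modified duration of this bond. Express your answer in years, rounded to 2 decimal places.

Periodic yield y = 0.115. First find Macaulay duration:
  t   CF        PV=CF/(1+0.115)^t    t·PV
  1        10.25         9.1928         9.1928
  2        10.25         8.2447        16.4894
  3        10.25         7.3943        22.1830
  4        10.25         6.6317        26.5268
  5        10.25         5.9477        29.7385
  6        10.25         5.3343        32.0056
  7       110.25        51.4582       360.2073
  Σ                     94.2037       496.3435
P = 94.2037; Macaulay duration = 496.3435 / 94.2037 = 5.26883 years.
Modified duration = D_Mac / (1 + y) = 5.26883 / 1.115 = 4.72541 years.

4.73 years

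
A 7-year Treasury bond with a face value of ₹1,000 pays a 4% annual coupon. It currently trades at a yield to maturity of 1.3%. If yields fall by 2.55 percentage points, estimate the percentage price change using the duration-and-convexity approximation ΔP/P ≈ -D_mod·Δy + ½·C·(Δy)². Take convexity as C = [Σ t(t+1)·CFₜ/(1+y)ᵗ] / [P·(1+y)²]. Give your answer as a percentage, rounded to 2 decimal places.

With y = 0.013:
  t   CF        PV=CF/(1+0.013)^t    t·PV        t(t+1)·PV
  1        40.00        39.4867        39.4867          78.9733
  2        40.00        38.9799        77.9599         233.8796
  3        40.00        38.4797       115.4391         461.7564
  4        40.00        37.9859       151.9435         759.7176
  5        40.00        37.4984       187.4920       1,124.9521
  6        40.00        37.0172       222.1031       1,554.7215
  7     1,040.00       950.0954     6,650.6679      53,205.3432
  Σ                  1,179.5432     7,445.0921      57,419.3437
P = 1,179.5432; D_Mac = 6.31184 yrs; D_mod = 6.23084 yrs; C = 47.43790.
Duration effect: -6.23084 × (-0.0255) = +0.158886
Convexity effect: 0.5 × 47.43790 × (-0.0255)² = +0.0154232
ΔP/P ≈ +0.158886 + 0.0154232 = +0.174310 = +17.4310%.

+17.43%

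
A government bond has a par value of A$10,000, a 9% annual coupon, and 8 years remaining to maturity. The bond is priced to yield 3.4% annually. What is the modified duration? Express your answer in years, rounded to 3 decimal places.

6.144 years

Periodic yield y = 0.034. First find Macaulay duration:
  t   CF        PV=CF/(1+0.034)^t    t·PV
  1       900.00       870.4062       870.4062
  2       900.00       841.7855     1,683.5710
  3       900.00       814.1059     2,442.3176
  4       900.00       787.3364     3,149.3458
  5       900.00       761.4472     3,807.2362
  6       900.00       736.4093     4,418.4559
  7       900.00       712.1947     4,985.3629
  8    10,900.00     8,341.8464    66,734.7711
  Σ                 13,865.5316    88,091.4667
P = 13,865.5316; Macaulay duration = 88,091.4667 / 13,865.5316 = 6.35327 years.
Modified duration = D_Mac / (1 + y) = 6.35327 / 1.034 = 6.14436 years.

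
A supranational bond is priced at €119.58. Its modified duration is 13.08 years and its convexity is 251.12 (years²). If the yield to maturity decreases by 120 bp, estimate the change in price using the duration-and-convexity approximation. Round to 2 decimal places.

Duration effect: -D_mod·Δy = -13.08 × (-0.012) = +0.156960
Convexity effect: ½·C·(Δy)² = 0.5 × 251.12 × (-0.012)² = +0.01808064
ΔP/P ≈ +0.156960 + 0.01808064 = +0.17504064
ΔP ≈ 119.58 × (+0.17504064) = +20.9313597312.

+€20.93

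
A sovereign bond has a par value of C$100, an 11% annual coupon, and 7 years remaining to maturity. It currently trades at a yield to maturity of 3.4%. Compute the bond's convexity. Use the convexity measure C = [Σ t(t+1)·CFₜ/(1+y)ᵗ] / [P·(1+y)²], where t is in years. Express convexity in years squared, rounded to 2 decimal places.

38.08

With y = 0.034:
  t   CF        PV=CF/(1+0.034)^t    t·PV        t(t+1)·PV
  1        11.00        10.6383        10.6383          21.2766
  2        11.00        10.2885        20.5770          61.7309
  3        11.00         9.9502        29.8505         119.4022
  4        11.00         9.6230        38.4920         192.4600
  5        11.00         9.3066        46.5329         279.1973
  6        11.00         9.0006        54.0034         378.0235
  7       111.00        87.8373       614.8614       4,918.8914
  Σ                    146.6445       814.9555       5,970.9819
P = 146.6445.
Convexity = Σ t(t+1)·PV / [P·(1+y)²] = 5,970.9819 / (146.6445 × 1.069156) = 38.08369.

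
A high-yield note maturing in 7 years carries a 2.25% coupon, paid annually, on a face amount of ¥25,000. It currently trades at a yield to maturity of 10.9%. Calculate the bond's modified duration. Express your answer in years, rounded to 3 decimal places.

5.759 years

Periodic yield y = 0.109. First find Macaulay duration:
  t   CF        PV=CF/(1+0.109)^t    t·PV
  1       562.50       507.2137       507.2137
  2       562.50       457.3613       914.7226
  3       562.50       412.4088     1,237.2263
  4       562.50       371.8745     1,487.4978
  5       562.50       335.3241     1,676.6206
  6       562.50       302.3662     1,814.1972
  7    25,562.50    12,390.3194    86,732.2359
  Σ                 14,776.8680    94,369.7142
P = 14,776.8680; Macaulay duration = 94,369.7142 / 14,776.8680 = 6.38631 years.
Modified duration = D_Mac / (1 + y) = 6.38631 / 1.109 = 5.75862 years.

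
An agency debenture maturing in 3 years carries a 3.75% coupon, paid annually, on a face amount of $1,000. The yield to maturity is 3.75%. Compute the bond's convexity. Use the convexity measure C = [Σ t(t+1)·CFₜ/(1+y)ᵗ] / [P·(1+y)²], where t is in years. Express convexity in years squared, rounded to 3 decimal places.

With y = 0.0375:
  t   CF        PV=CF/(1+0.0375)^t    t·PV        t(t+1)·PV
  1        37.50        36.1446        36.1446          72.2892
  2        37.50        34.8381        69.6763         209.0289
  3     1,037.50       929.0173     2,787.0518      11,148.2073
  Σ                  1,000.0000     2,892.8727      11,429.5253
P = 1,000.0000.
Convexity = Σ t(t+1)·PV / [P·(1+y)²] = 11,429.5253 / (1,000.0000 × 1.076406) = 10.61823.

10.618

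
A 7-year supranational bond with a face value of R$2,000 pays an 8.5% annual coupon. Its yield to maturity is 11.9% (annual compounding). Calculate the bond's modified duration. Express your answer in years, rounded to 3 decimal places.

4.837 years

Periodic yield y = 0.119. First find Macaulay duration:
  t   CF        PV=CF/(1+0.119)^t    t·PV
  1       170.00       151.9214       151.9214
  2       170.00       135.7653       271.5306
  3       170.00       121.3273       363.9820
  4       170.00       108.4248       433.6991
  5       170.00        96.8944       484.4718
  6       170.00        86.5901       519.5408
  7     2,170.00       987.7548     6,914.2833
  Σ                  1,688.6780     9,139.4289
P = 1,688.6780; Macaulay duration = 9,139.4289 / 1,688.6780 = 5.41218 years.
Modified duration = D_Mac / (1 + y) = 5.41218 / 1.119 = 4.83662 years.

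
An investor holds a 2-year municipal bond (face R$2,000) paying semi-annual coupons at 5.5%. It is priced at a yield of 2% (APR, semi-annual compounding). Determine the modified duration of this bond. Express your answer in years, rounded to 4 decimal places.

Periodic yield y = 0.01. First find Macaulay duration:
  t   CF        PV=CF/(1+0.01)^t    t·PV
  1        55.00        54.4554        54.4554
  2        55.00        53.9163       107.8326
  3        55.00        53.3825       160.1474
  4     2,055.00     1,974.8146     7,899.2584
  Σ                  2,136.5688     8,221.6938
P = 2,136.5688; Macaulay duration = 8,221.6938 / 2,136.5688 = 3.84808 half-year periods = 1.92404 years.
Modified duration = D_Mac / (1 + y) = 1.92404 / 1.01 = 1.90499 years.

1.9050 years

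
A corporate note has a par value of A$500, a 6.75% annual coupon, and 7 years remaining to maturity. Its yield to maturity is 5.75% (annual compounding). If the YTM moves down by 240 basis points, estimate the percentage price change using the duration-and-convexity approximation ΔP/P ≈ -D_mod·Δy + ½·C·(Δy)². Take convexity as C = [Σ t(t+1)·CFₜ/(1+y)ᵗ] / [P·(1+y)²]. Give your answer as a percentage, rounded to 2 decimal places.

+14.38%

With y = 0.0575:
  t   CF        PV=CF/(1+0.0575)^t    t·PV        t(t+1)·PV
  1        33.75        31.9149        31.9149          63.8298
  2        33.75        30.1796        60.3591         181.0774
  3        33.75        28.5386        85.6158         342.4632
  4        33.75        26.9869       107.9474         539.7371
  5        33.75        25.5195       127.5974         765.5845
  6        33.75        24.1319       144.7914       1,013.5398
  7       533.75       360.8903     2,526.2324      20,209.8590
  Σ                    528.1616     3,084.4584      23,116.0908
P = 528.1616; D_Mac = 5.83999 yrs; D_mod = 5.52245 yrs; C = 39.13693.
Duration effect: -5.52245 × (-0.024) = +0.132539
Convexity effect: 0.5 × 39.13693 × (-0.024)² = +0.0112714
ΔP/P ≈ +0.132539 + 0.0112714 = +0.143810 = +14.3810%.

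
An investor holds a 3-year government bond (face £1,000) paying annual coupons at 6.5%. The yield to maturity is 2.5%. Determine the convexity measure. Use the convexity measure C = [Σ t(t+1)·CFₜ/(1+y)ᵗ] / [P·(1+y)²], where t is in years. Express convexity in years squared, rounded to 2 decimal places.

With y = 0.025:
  t   CF        PV=CF/(1+0.025)^t    t·PV        t(t+1)·PV
  1        65.00        63.4146        63.4146         126.8293
  2        65.00        61.8679       123.7359         371.2076
  3     1,065.00       988.9584     2,966.8751      11,867.5005
  Σ                  1,114.2409     3,154.0256      12,365.5374
P = 1,114.2409.
Convexity = Σ t(t+1)·PV / [P·(1+y)²] = 12,365.5374 / (1,114.2409 × 1.050625) = 10.56297.

10.56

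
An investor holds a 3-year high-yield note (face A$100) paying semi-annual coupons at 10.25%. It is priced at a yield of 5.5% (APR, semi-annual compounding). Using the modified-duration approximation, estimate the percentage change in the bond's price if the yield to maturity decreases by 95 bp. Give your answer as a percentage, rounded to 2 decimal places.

Periodic yield y = 0.0275. Modified duration first:
  t   CF        PV=CF/(1+0.0275)^t    t·PV
  1        5.125         4.9878         4.9878
  2        5.125         4.8543         9.7087
  3        5.125         4.7244        14.1733
  4        5.125         4.5980        18.3919
  5        5.125         4.4749        22.3746
  6      105.125        89.3336       536.0018
  Σ                    112.9731       605.6381
P = 112.9731; D_Mac = 5.36090 half-year periods = 2.68045 yrs; D_mod = 2.68045/(1+0.0275) = 2.60871 yrs.
ΔP/P ≈ -D_mod · Δy = -2.60871 × (-0.0095) = +0.024783 = +2.4783%.

+2.48%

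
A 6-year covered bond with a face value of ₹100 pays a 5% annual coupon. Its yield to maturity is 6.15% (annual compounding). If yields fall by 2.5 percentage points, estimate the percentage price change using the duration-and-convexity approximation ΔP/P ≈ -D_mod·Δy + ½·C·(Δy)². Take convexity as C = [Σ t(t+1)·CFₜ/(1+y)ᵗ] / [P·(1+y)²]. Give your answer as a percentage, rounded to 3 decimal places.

+13.485%

With y = 0.0615:
  t   CF        PV=CF/(1+0.0615)^t    t·PV        t(t+1)·PV
  1         5.00         4.7103         4.7103           9.4206
  2         5.00         4.4374         8.8748          26.6245
  3         5.00         4.1803        12.5410          50.1639
  4         5.00         3.9381        15.7525          78.7626
  5         5.00         3.7100        18.5498         111.2990
  6       105.00        73.3955       440.3729       3,082.6101
  Σ                     94.3716       500.8013       3,358.8807
P = 94.3716; D_Mac = 5.30669 yrs; D_mod = 4.99924 yrs; C = 31.58735.
Duration effect: -4.99924 × (-0.025) = +0.124981
Convexity effect: 0.5 × 31.58735 × (-0.025)² = +0.0098710
ΔP/P ≈ +0.124981 + 0.0098710 = +0.134852 = +13.4852%.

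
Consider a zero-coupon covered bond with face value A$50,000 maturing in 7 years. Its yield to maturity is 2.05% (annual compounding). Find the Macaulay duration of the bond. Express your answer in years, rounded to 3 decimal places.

A zero-coupon bond has a single cash flow at maturity, so its Macaulay duration equals its maturity: 7 years.

7.000 years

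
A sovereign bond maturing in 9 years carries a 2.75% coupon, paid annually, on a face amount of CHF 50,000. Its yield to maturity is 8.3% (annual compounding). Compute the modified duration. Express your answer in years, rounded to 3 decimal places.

Periodic yield y = 0.083. First find Macaulay duration:
  t   CF        PV=CF/(1+0.083)^t    t·PV
  1     1,375.00     1,269.6214     1,269.6214
  2     1,375.00     1,172.3189     2,344.6379
  3     1,375.00     1,082.4736     3,247.4209
  4     1,375.00       999.5140     3,998.0559
  5     1,375.00       922.9123     4,614.5613
  6     1,375.00       852.1812     5,113.0873
  7     1,375.00       786.8709     5,508.0965
  8     1,375.00       726.5660     5,812.5277
  9    51,375.00    25,066.6170   225,599.5529
  Σ                 32,879.0753   257,507.5619
P = 32,879.0753; Macaulay duration = 257,507.5619 / 32,879.0753 = 7.83196 years.
Modified duration = D_Mac / (1 + y) = 7.83196 / 1.083 = 7.23173 years.

7.232 years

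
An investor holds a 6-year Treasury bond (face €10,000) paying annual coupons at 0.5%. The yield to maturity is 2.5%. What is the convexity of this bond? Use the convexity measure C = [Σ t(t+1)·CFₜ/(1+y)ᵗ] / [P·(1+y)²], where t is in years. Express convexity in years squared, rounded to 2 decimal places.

39.27

With y = 0.025:
  t   CF        PV=CF/(1+0.025)^t    t·PV        t(t+1)·PV
  1        50.00        48.7805        48.7805          97.5610
  2        50.00        47.5907        95.1814         285.5443
  3        50.00        46.4300       139.2899         557.1596
  4        50.00        45.2975       181.1901         905.9506
  5        50.00        44.1927       220.9636       1,325.7814
  6    10,050.00     8,666.0835    51,996.5010     363,975.5071
  Σ                  8,898.3749    52,681.9066     367,147.5041
P = 8,898.3749.
Convexity = Σ t(t+1)·PV / [P·(1+y)²] = 367,147.5041 / (8,898.3749 × 1.050625) = 39.27192.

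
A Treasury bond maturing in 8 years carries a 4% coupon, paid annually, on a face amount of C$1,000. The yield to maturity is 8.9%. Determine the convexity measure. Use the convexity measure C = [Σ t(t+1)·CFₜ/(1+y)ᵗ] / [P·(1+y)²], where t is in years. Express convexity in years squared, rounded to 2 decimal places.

48.77

With y = 0.089:
  t   CF        PV=CF/(1+0.089)^t    t·PV        t(t+1)·PV
  1        40.00        36.7309        36.7309          73.4619
  2        40.00        33.7291        67.4581         202.3744
  3        40.00        30.9725        92.9175         371.6701
  4        40.00        28.4412       113.7649         568.8247
  5        40.00        26.1168       130.5842         783.5051
  6        40.00        23.9824       143.8944       1,007.2610
  7        40.00        22.0224       154.1569       1,233.2549
  8     1,040.00       525.7876     4,206.3004      37,856.7039
  Σ                    727.7830     4,945.8074      42,097.0559
P = 727.7830.
Convexity = Σ t(t+1)·PV / [P·(1+y)²] = 42,097.0559 / (727.7830 × 1.185921) = 48.77464.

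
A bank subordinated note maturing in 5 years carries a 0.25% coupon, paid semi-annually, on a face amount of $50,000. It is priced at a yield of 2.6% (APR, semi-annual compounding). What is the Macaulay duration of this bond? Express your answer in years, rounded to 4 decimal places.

4.9699 years

Periodic yield y = 0.013. Discount each cash flow and weight by its period:
  t   CF        PV=CF/(1+0.013)^t    t·PV
  1        62.50        61.6979        61.6979
  2        62.50        60.9061       121.8123
  3        62.50        60.1245       180.3736
  4        62.50        59.3529       237.4118
  5        62.50        58.5913       292.9563
  6        62.50        57.8393       347.0361
  7        62.50        57.0971       399.6796
  8        62.50        56.3643       450.9147
  9        62.50        55.6410       500.7691
  10   50,062.50    43,996.4950   439,964.9502
  Σ                 44,524.1096   442,557.6015
Price P = Σ PV = 44,524.1096.
Macaulay duration = Σ(t·PV) / P = 442,557.6015 / 44,524.1096 = 9.93973 half-year periods.
In years: 9.93973 / 2 = 4.96986 years.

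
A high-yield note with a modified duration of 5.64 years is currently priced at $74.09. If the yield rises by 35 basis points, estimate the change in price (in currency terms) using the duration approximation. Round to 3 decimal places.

-$1.463

Duration approximation: ΔP/P ≈ -D_mod · Δy = -5.64 × (+0.0035) = -0.019740.
ΔP ≈ 74.09 × (-0.019740) = -1.4625366.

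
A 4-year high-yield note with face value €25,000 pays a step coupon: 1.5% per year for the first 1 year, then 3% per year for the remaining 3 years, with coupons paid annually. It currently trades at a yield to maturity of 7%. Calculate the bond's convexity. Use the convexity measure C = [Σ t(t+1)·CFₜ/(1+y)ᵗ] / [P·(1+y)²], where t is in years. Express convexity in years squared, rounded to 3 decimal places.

16.632

With y = 0.07:
  t   CF        PV=CF/(1+0.07)^t    t·PV        t(t+1)·PV
  1       375.00       350.4673       350.4673         700.9346
  2       750.00       655.0790     1,310.1581       3,930.4743
  3       750.00       612.2234     1,836.6702       7,346.6809
  4    25,750.00    19,644.5517    78,578.2068     392,891.0342
  Σ                 21,262.3215    82,075.5024     404,869.1240
P = 21,262.3215.
Convexity = Σ t(t+1)·PV / [P·(1+y)²] = 404,869.1240 / (21,262.3215 × 1.144900) = 16.63169.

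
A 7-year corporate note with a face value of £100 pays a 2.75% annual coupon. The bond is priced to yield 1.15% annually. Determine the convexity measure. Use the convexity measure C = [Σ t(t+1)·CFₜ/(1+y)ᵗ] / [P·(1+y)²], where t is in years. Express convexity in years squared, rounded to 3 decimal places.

49.470

With y = 0.0115:
  t   CF        PV=CF/(1+0.0115)^t    t·PV        t(t+1)·PV
  1         2.75         2.7187         2.7187           5.4375
  2         2.75         2.6878         5.3756          16.1269
  3         2.75         2.6573         7.9718          31.8872
  4         2.75         2.6271        10.5082          52.5411
  5         2.75         2.5972        12.9859          77.9156
  6         2.75         2.5677        15.4060         107.8417
  7       102.75        94.8463       663.9244       5,311.3956
  Σ                    110.7021       718.8907       5,603.1456
P = 110.7021.
Convexity = Σ t(t+1)·PV / [P·(1+y)²] = 5,603.1456 / (110.7021 × 1.023132) = 49.47028.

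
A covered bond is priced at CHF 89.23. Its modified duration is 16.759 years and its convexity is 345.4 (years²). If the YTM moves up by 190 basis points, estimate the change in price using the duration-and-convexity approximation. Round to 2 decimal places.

-CHF 22.85

Duration effect: -D_mod·Δy = -16.759 × (+0.019) = -0.318421
Convexity effect: ½·C·(Δy)² = 0.5 × 345.4 × (0.019)² = +0.0623447
ΔP/P ≈ -0.318421 + 0.0623447 = -0.2560763
ΔP ≈ 89.23 × (-0.2560763) = -22.849688249.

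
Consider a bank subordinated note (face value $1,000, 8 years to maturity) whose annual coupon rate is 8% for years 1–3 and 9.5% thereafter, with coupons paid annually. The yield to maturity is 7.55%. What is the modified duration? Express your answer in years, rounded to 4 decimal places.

Periodic yield y = 0.0755. First find Macaulay duration:
  t   CF        PV=CF/(1+0.0755)^t    t·PV
  1        80.00        74.3840        74.3840
  2        80.00        69.1623       138.3245
  3        80.00        64.3071       192.9212
  4        95.00        71.0039       284.0154
  5        95.00        66.0194       330.0970
  6        95.00        61.3848       368.3090
  7        95.00        57.0756       399.5294
  8     1,095.00       611.6892     4,893.5135
  Σ                  1,075.0262     6,681.0940
P = 1,075.0262; Macaulay duration = 6,681.0940 / 1,075.0262 = 6.21482 years.
Modified duration = D_Mac / (1 + y) = 6.21482 / 1.0755 = 5.77854 years.

5.7785 years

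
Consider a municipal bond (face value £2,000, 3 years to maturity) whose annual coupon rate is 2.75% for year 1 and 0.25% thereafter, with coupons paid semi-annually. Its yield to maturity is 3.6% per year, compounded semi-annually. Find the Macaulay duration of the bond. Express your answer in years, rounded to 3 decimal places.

Periodic yield y = 0.018. Discount each cash flow and weight by its period:
  t   CF        PV=CF/(1+0.018)^t    t·PV
  1        27.50        27.0138        27.0138
  2        27.50        26.5361        53.0722
  3         2.50         2.3697         7.1092
  4         2.50         2.3278         9.3113
  5         2.50         2.2867        11.4333
  6     2,002.50     1,799.2266    10,795.3594
  Σ                  1,859.7606    10,903.2991
Price P = Σ PV = 1,859.7606.
Macaulay duration = Σ(t·PV) / P = 10,903.2991 / 1,859.7606 = 5.86274 half-year periods.
In years: 5.86274 / 2 = 2.93137 years.

2.931 years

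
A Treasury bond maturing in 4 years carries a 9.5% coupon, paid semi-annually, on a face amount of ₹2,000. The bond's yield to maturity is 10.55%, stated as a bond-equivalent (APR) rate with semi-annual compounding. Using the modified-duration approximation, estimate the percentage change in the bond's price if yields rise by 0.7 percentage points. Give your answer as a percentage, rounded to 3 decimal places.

-2.266%

Periodic yield y = 0.05275. Modified duration first:
  t   CF        PV=CF/(1+0.05275)^t    t·PV
  1        95.00        90.2398        90.2398
  2        95.00        85.7182       171.4364
  3        95.00        81.4231       244.2694
  4        95.00        77.3433       309.3731
  5        95.00        73.4679       367.3393
  6        95.00        69.7866       418.7197
  7        95.00        66.2898       464.0288
  8     2,095.00     1,388.6156    11,108.9245
  Σ                  1,932.8843    13,174.3310
P = 1,932.8843; D_Mac = 6.81589 half-year periods = 3.40795 yrs; D_mod = 3.40795/(1+0.05275) = 3.23718 yrs.
ΔP/P ≈ -D_mod · Δy = -3.23718 × (+0.007) = -0.022660 = -2.2660%.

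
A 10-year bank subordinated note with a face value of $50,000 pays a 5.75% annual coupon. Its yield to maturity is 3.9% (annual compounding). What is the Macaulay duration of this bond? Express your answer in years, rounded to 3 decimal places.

Periodic yield y = 0.039. Discount each cash flow and weight by its year:
  t   CF        PV=CF/(1+0.039)^t    t·PV
  1     2,875.00     2,767.0837     2,767.0837
  2     2,875.00     2,663.2182     5,326.4364
  3     2,875.00     2,563.2514     7,689.7543
  4     2,875.00     2,467.0370     9,868.1479
  5     2,875.00     2,374.4340    11,872.1702
  6     2,875.00     2,285.3071    13,711.8424
  7     2,875.00     2,199.5256    15,396.6790
  8     2,875.00     2,116.9640    16,935.7118
  9     2,875.00     2,037.5014    18,337.5128
  10   52,875.00    36,065.7448   360,657.4476
  Σ                 57,540.0672   462,562.7863
Price P = Σ PV = 57,540.0672.
Macaulay duration = Σ(t·PV) / P = 462,562.7863 / 57,540.0672 = 8.03897 years.

8.039 years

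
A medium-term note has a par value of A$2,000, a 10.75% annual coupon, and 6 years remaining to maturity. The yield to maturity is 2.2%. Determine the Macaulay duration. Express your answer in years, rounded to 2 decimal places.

4.96 years

Periodic yield y = 0.022. Discount each cash flow and weight by its year:
  t   CF        PV=CF/(1+0.022)^t    t·PV
  1       215.00       210.3718       210.3718
  2       215.00       205.8433       411.6865
  3       215.00       201.4122       604.2366
  4       215.00       197.0765       788.3061
  5       215.00       192.8342       964.1708
  6     2,215.00     1,943.8751    11,663.2506
  Σ                  2,951.4131    14,642.0224
Price P = Σ PV = 2,951.4131.
Macaulay duration = Σ(t·PV) / P = 14,642.0224 / 2,951.4131 = 4.96102 years.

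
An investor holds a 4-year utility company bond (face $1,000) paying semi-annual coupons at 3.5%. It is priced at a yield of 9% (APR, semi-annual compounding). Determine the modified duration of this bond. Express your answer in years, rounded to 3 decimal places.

Periodic yield y = 0.045. First find Macaulay duration:
  t   CF        PV=CF/(1+0.045)^t    t·PV
  1        17.50        16.7464        16.7464
  2        17.50        16.0253        32.0505
  3        17.50        15.3352        46.0056
  4        17.50        14.6748        58.6993
  5        17.50        14.0429        70.2145
  6        17.50        13.4382        80.6291
  7        17.50        12.8595        90.0165
  8     1,017.50       715.4909     5,723.9269
  Σ                    818.6131     6,118.2888
P = 818.6131; Macaulay duration = 6,118.2888 / 818.6131 = 7.47397 half-year periods = 3.73698 years.
Modified duration = D_Mac / (1 + y) = 3.73698 / 1.045 = 3.57606 years.

3.576 years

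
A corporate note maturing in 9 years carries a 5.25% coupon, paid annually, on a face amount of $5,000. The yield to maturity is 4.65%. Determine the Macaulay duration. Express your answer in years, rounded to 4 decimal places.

Periodic yield y = 0.0465. Discount each cash flow and weight by its year:
  t   CF        PV=CF/(1+0.0465)^t    t·PV
  1       262.50       250.8361       250.8361
  2       262.50       239.6905       479.3810
  3       262.50       229.0401       687.1204
  4       262.50       218.8630       875.4521
  5       262.50       209.1381     1,045.6905
  6       262.50       199.8453     1,199.0717
  7       262.50       190.9654     1,336.7578
  8       262.50       182.4801     1,459.8406
  9     5,262.50     3,495.7391    31,461.6521
  Σ                  5,216.5978    38,795.8023
Price P = Σ PV = 5,216.5978.
Macaulay duration = Σ(t·PV) / P = 38,795.8023 / 5,216.5978 = 7.43699 years.

7.4370 years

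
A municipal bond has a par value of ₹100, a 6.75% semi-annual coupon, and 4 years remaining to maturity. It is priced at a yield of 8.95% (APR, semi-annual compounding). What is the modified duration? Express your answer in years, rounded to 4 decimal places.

Periodic yield y = 0.04475. First find Macaulay duration:
  t   CF        PV=CF/(1+0.04475)^t    t·PV
  1        3.375         3.2304         3.2304
  2        3.375         3.0921         6.1841
  3        3.375         2.9596         8.8789
  4        3.375         2.8329        11.3314
  5        3.375         2.7115        13.5576
  6        3.375         2.5954        15.5722
  7        3.375         2.4842        17.3894
  8      103.375        72.8310       582.6483
  Σ                     92.7371       658.7924
P = 92.7371; Macaulay duration = 658.7924 / 92.7371 = 7.10387 half-year periods = 3.55194 years.
Modified duration = D_Mac / (1 + y) = 3.55194 / 1.04475 = 3.39979 years.

3.3998 years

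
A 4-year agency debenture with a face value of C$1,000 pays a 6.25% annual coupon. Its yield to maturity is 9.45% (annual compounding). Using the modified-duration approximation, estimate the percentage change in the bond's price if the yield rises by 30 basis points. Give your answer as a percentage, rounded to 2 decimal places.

Periodic yield y = 0.0945. Modified duration first:
  t   CF        PV=CF/(1+0.0945)^t    t·PV
  1        62.50        57.1037        57.1037
  2        62.50        52.1733       104.3466
  3        62.50        47.6686       143.0059
  4     1,062.50       740.3991     2,961.5964
  Σ                    897.3447     3,266.0526
P = 897.3447; D_Mac = 3.63969 yrs; D_mod = 3.63969/(1+0.0945) = 3.32543 yrs.
ΔP/P ≈ -D_mod · Δy = -3.32543 × (+0.003) = -0.009976 = -0.9976%.

-1.00%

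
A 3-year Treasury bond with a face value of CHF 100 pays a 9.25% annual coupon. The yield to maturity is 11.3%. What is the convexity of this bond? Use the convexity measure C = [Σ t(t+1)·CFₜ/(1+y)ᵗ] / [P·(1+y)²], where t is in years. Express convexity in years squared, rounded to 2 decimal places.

8.60

With y = 0.113:
  t   CF        PV=CF/(1+0.113)^t    t·PV        t(t+1)·PV
  1         9.25         8.3109         8.3109          16.6217
  2         9.25         7.4671        14.9342          44.8025
  3       109.25        79.2384       237.7153         950.8614
  Σ                     95.0164       260.9604       1,012.2856
P = 95.0164.
Convexity = Σ t(t+1)·PV / [P·(1+y)²] = 1,012.2856 / (95.0164 × 1.238769) = 8.60031.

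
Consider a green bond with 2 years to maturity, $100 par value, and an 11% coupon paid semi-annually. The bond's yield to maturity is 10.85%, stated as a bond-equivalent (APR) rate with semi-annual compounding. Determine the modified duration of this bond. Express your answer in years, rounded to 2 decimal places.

1.75 years

Periodic yield y = 0.05425. First find Macaulay duration:
  t   CF        PV=CF/(1+0.05425)^t    t·PV
  1         5.50         5.2170         5.2170
  2         5.50         4.9485         9.8970
  3         5.50         4.6939        14.0816
  4       105.50        85.4040       341.6158
  Σ                    100.2633       370.8115
P = 100.2633; Macaulay duration = 370.8115 / 100.2633 = 3.69838 half-year periods = 1.84919 years.
Modified duration = D_Mac / (1 + y) = 1.84919 / 1.05425 = 1.75403 years.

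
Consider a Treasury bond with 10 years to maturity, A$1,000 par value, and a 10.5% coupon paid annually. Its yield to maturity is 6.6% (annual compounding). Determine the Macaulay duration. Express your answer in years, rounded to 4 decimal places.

Periodic yield y = 0.066. Discount each cash flow and weight by its year:
  t   CF        PV=CF/(1+0.066)^t    t·PV
  1       105.00        98.4991        98.4991
  2       105.00        92.4006       184.8012
  3       105.00        86.6798       260.0393
  4       105.00        81.3131       325.2524
  5       105.00        76.2787       381.3935
  6       105.00        71.5560       429.3360
  7       105.00        67.1257       469.8799
  8       105.00        62.9697       503.7576
  9       105.00        59.0710       531.6392
  10    1,105.00       583.1634     5,831.6336
  Σ                  1,279.0570     9,016.2318
Price P = Σ PV = 1,279.0570.
Macaulay duration = Σ(t·PV) / P = 9,016.2318 / 1,279.0570 = 7.04912 years.

7.0491 years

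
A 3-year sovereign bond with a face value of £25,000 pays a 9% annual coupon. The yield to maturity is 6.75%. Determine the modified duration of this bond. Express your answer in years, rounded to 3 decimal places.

Periodic yield y = 0.0675. First find Macaulay duration:
  t   CF        PV=CF/(1+0.0675)^t    t·PV
  1     2,250.00     2,107.7283     2,107.7283
  2     2,250.00     1,974.4528     3,948.9055
  3    27,250.00    22,400.7653    67,202.2959
  Σ                 26,482.9464    73,258.9297
P = 26,482.9464; Macaulay duration = 73,258.9297 / 26,482.9464 = 2.76627 years.
Modified duration = D_Mac / (1 + y) = 2.76627 / 1.0675 = 2.59135 years.

2.591 years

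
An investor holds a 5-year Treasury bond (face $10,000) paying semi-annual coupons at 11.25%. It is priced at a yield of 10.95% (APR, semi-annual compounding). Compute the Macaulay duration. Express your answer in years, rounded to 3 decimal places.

3.964 years

Periodic yield y = 0.05475. Discount each cash flow and weight by its period:
  t   CF        PV=CF/(1+0.05475)^t    t·PV
  1       562.50       533.3017       533.3017
  2       562.50       505.6191     1,011.2382
  3       562.50       479.3734     1,438.1202
  4       562.50       454.4901     1,817.9602
  5       562.50       430.8984     2,154.4919
  6       562.50       408.5313     2,451.1877
  7       562.50       387.3252     2,711.2766
  8       562.50       367.2199     2,937.7595
  9       562.50       348.1583     3,133.4245
  10   10,562.50     6,198.2827    61,982.8272
  Σ                 10,113.2001    80,171.5877
Price P = Σ PV = 10,113.2001.
Macaulay duration = Σ(t·PV) / P = 80,171.5877 / 10,113.2001 = 7.92742 half-year periods.
In years: 7.92742 / 2 = 3.96371 years.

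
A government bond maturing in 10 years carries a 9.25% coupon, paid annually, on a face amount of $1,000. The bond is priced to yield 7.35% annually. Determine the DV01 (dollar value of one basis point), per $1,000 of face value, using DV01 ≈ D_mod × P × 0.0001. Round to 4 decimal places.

Periodic yield y = 0.0735.
  t   CF        PV=CF/(1+0.0735)^t    t·PV
  1        92.50        86.1667        86.1667
  2        92.50        80.2671       160.5342
  3        92.50        74.7714       224.3142
  4        92.50        69.6520       278.6080
  5        92.50        64.8831       324.4154
  6        92.50        60.4407       362.6442
  7        92.50        56.3025       394.1172
  8        92.50        52.4476       419.5805
  9        92.50        48.8566       439.7095
  10    1,092.50       537.5278     5,375.2783
  Σ                  1,131.3155     8,065.3683
P = 1,131.3155; D_Mac = 7.12919 yrs; D_mod = 6.64108 yrs.
DV01 ≈ 6.64108 × 1,131.3155 × 0.0001 = 0.751315.

$0.7513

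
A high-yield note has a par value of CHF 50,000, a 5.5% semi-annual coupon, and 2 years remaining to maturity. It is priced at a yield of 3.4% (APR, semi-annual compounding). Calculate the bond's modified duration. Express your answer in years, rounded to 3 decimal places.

1.891 years

Periodic yield y = 0.017. First find Macaulay duration:
  t   CF        PV=CF/(1+0.017)^t    t·PV
  1     1,375.00     1,352.0157     1,352.0157
  2     1,375.00     1,329.4157     2,658.8313
  3     1,375.00     1,307.1934     3,921.5801
  4    51,375.00    48,025.0718   192,100.2874
  Σ                 52,013.6966   200,032.7146
P = 52,013.6966; Macaulay duration = 200,032.7146 / 52,013.6966 = 3.84577 half-year periods = 1.92289 years.
Modified duration = D_Mac / (1 + y) = 1.92289 / 1.017 = 1.89074 years.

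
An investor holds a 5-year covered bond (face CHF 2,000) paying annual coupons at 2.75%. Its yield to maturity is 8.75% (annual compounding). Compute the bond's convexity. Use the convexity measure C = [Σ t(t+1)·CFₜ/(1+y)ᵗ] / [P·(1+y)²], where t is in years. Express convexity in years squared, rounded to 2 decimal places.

23.32

With y = 0.0875:
  t   CF        PV=CF/(1+0.0875)^t    t·PV        t(t+1)·PV
  1        55.00        50.5747        50.5747         101.1494
  2        55.00        46.5055        93.0110         279.0329
  3        55.00        42.7637       128.2910         513.1639
  4        55.00        39.3229       157.2916         786.4582
  5     2,055.00     1,351.0316     6,755.1579      40,530.9472
  Σ                  1,530.1983     7,184.3262      42,210.7516
P = 1,530.1983.
Convexity = Σ t(t+1)·PV / [P·(1+y)²] = 42,210.7516 / (1,530.1983 × 1.182656) = 23.32474.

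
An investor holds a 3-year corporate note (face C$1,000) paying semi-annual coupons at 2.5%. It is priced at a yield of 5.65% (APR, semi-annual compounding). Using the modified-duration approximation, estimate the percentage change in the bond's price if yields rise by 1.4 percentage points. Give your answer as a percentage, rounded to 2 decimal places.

Periodic yield y = 0.02825. Modified duration first:
  t   CF        PV=CF/(1+0.02825)^t    t·PV
  1        12.50        12.1566        12.1566
  2        12.50        11.8226        23.6452
  3        12.50        11.4978        34.4933
  4        12.50        11.1819        44.7276
  5        12.50        10.8747        54.3734
  6     1,012.50       856.6486     5,139.8918
  Σ                    914.1821     5,309.2878
P = 914.1821; D_Mac = 5.80769 half-year periods = 2.90385 yrs; D_mod = 2.90385/(1+0.02825) = 2.82407 yrs.
ΔP/P ≈ -D_mod · Δy = -2.82407 × (+0.014) = -0.039537 = -3.9537%.

-3.95%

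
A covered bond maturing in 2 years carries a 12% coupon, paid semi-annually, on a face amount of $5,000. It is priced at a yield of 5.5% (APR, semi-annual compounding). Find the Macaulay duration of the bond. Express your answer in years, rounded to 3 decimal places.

Periodic yield y = 0.0275. Discount each cash flow and weight by its period:
  t   CF        PV=CF/(1+0.0275)^t    t·PV
  1       300.00       291.9708       291.9708
  2       300.00       284.1565       568.3130
  3       300.00       276.5513       829.6540
  4     5,300.00     4,754.9784    19,019.9136
  Σ                  5,607.6570    20,709.8514
Price P = Σ PV = 5,607.6570.
Macaulay duration = Σ(t·PV) / P = 20,709.8514 / 5,607.6570 = 3.69314 half-year periods.
In years: 3.69314 / 2 = 1.84657 years.

1.847 years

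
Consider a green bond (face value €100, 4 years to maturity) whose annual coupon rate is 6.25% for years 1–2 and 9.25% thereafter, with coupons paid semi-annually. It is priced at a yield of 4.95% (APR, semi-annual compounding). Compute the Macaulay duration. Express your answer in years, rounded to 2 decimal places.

Periodic yield y = 0.02475. Discount each cash flow and weight by its period:
  t   CF        PV=CF/(1+0.02475)^t    t·PV
  1        3.125         3.0495         3.0495
  2        3.125         2.9759         5.9517
  3        3.125         2.9040         8.7120
  4        3.125         2.8339        11.3354
  5        4.625         4.0928        20.4641
  6        4.625         3.9940        23.9638
  7        4.625         3.8975        27.2825
  8      104.625        86.0383       688.3068
  Σ                    109.7859       789.0658
Price P = Σ PV = 109.7859.
Macaulay duration = Σ(t·PV) / P = 789.0658 / 109.7859 = 7.18732 half-year periods.
In years: 7.18732 / 2 = 3.59366 years.

3.59 years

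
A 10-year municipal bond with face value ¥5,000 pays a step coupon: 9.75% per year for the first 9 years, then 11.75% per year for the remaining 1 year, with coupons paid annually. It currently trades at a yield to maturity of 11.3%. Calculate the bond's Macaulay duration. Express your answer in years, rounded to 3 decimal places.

Periodic yield y = 0.113. Discount each cash flow and weight by its year:
  t   CF        PV=CF/(1+0.113)^t    t·PV
  1       487.50       438.0054       438.0054
  2       487.50       393.5358       787.0717
  3       487.50       353.5812     1,060.7435
  4       487.50       317.6830     1,270.7320
  5       487.50       285.4295     1,427.1473
  6       487.50       256.4505     1,538.7033
  7       487.50       230.4138     1,612.8965
  8       487.50       207.0205     1,656.1638
  9       487.50       186.0022     1,674.0200
  10    5,587.50     1,915.4283    19,154.2827
  Σ                  4,583.5502    30,619.7662
Price P = Σ PV = 4,583.5502.
Macaulay duration = Σ(t·PV) / P = 30,619.7662 / 4,583.5502 = 6.68036 years.

6.680 years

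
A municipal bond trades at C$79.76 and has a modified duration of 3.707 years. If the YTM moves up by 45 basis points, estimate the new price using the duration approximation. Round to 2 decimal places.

C$78.43

Duration approximation: ΔP/P ≈ -D_mod · Δy = -3.707 × (+0.0045) = -0.0166815.
New price ≈ 79.76 × (1 - 0.0166815) = 78.42948356.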